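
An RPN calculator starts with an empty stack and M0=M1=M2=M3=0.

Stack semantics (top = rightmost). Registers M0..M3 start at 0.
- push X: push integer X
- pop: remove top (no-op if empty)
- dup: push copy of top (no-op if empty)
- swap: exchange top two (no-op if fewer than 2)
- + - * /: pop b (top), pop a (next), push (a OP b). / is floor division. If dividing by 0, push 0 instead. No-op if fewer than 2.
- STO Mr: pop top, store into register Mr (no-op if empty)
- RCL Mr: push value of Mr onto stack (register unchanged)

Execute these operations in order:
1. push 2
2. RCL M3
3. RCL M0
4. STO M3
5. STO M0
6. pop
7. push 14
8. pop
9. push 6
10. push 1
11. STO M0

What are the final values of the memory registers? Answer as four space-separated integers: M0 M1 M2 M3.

Answer: 1 0 0 0

Derivation:
After op 1 (push 2): stack=[2] mem=[0,0,0,0]
After op 2 (RCL M3): stack=[2,0] mem=[0,0,0,0]
After op 3 (RCL M0): stack=[2,0,0] mem=[0,0,0,0]
After op 4 (STO M3): stack=[2,0] mem=[0,0,0,0]
After op 5 (STO M0): stack=[2] mem=[0,0,0,0]
After op 6 (pop): stack=[empty] mem=[0,0,0,0]
After op 7 (push 14): stack=[14] mem=[0,0,0,0]
After op 8 (pop): stack=[empty] mem=[0,0,0,0]
After op 9 (push 6): stack=[6] mem=[0,0,0,0]
After op 10 (push 1): stack=[6,1] mem=[0,0,0,0]
After op 11 (STO M0): stack=[6] mem=[1,0,0,0]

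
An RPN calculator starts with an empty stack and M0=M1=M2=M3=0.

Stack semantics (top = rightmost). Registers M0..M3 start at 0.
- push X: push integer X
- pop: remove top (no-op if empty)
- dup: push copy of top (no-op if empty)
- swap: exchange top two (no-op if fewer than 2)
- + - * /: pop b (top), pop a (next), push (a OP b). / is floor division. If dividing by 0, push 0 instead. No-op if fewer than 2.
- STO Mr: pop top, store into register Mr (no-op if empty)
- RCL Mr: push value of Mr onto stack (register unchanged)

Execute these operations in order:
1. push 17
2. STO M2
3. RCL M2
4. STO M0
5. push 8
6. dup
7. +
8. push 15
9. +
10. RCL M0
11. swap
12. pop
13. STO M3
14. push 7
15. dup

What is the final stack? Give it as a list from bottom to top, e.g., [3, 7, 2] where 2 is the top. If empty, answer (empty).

Answer: [7, 7]

Derivation:
After op 1 (push 17): stack=[17] mem=[0,0,0,0]
After op 2 (STO M2): stack=[empty] mem=[0,0,17,0]
After op 3 (RCL M2): stack=[17] mem=[0,0,17,0]
After op 4 (STO M0): stack=[empty] mem=[17,0,17,0]
After op 5 (push 8): stack=[8] mem=[17,0,17,0]
After op 6 (dup): stack=[8,8] mem=[17,0,17,0]
After op 7 (+): stack=[16] mem=[17,0,17,0]
After op 8 (push 15): stack=[16,15] mem=[17,0,17,0]
After op 9 (+): stack=[31] mem=[17,0,17,0]
After op 10 (RCL M0): stack=[31,17] mem=[17,0,17,0]
After op 11 (swap): stack=[17,31] mem=[17,0,17,0]
After op 12 (pop): stack=[17] mem=[17,0,17,0]
After op 13 (STO M3): stack=[empty] mem=[17,0,17,17]
After op 14 (push 7): stack=[7] mem=[17,0,17,17]
After op 15 (dup): stack=[7,7] mem=[17,0,17,17]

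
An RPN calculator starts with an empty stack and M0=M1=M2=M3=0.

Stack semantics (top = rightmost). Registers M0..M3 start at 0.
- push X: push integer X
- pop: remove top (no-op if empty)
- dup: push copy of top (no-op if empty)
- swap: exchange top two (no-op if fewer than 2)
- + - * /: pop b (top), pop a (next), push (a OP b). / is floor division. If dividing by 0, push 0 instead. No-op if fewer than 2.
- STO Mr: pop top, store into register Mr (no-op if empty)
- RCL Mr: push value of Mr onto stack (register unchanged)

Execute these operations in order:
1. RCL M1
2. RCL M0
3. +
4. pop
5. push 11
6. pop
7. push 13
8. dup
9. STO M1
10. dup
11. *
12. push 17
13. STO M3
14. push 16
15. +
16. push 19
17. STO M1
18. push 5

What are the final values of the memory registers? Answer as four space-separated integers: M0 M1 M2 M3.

After op 1 (RCL M1): stack=[0] mem=[0,0,0,0]
After op 2 (RCL M0): stack=[0,0] mem=[0,0,0,0]
After op 3 (+): stack=[0] mem=[0,0,0,0]
After op 4 (pop): stack=[empty] mem=[0,0,0,0]
After op 5 (push 11): stack=[11] mem=[0,0,0,0]
After op 6 (pop): stack=[empty] mem=[0,0,0,0]
After op 7 (push 13): stack=[13] mem=[0,0,0,0]
After op 8 (dup): stack=[13,13] mem=[0,0,0,0]
After op 9 (STO M1): stack=[13] mem=[0,13,0,0]
After op 10 (dup): stack=[13,13] mem=[0,13,0,0]
After op 11 (*): stack=[169] mem=[0,13,0,0]
After op 12 (push 17): stack=[169,17] mem=[0,13,0,0]
After op 13 (STO M3): stack=[169] mem=[0,13,0,17]
After op 14 (push 16): stack=[169,16] mem=[0,13,0,17]
After op 15 (+): stack=[185] mem=[0,13,0,17]
After op 16 (push 19): stack=[185,19] mem=[0,13,0,17]
After op 17 (STO M1): stack=[185] mem=[0,19,0,17]
After op 18 (push 5): stack=[185,5] mem=[0,19,0,17]

Answer: 0 19 0 17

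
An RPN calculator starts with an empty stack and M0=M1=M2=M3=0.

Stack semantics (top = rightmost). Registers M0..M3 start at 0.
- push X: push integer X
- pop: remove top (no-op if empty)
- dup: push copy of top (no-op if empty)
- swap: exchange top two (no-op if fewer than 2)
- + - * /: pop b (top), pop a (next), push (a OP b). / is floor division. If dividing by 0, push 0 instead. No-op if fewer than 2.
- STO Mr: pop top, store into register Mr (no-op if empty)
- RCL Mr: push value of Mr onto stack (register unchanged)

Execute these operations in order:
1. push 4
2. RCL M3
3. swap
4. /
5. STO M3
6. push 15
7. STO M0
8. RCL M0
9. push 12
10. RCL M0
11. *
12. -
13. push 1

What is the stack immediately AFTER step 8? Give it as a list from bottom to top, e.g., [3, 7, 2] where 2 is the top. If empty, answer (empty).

After op 1 (push 4): stack=[4] mem=[0,0,0,0]
After op 2 (RCL M3): stack=[4,0] mem=[0,0,0,0]
After op 3 (swap): stack=[0,4] mem=[0,0,0,0]
After op 4 (/): stack=[0] mem=[0,0,0,0]
After op 5 (STO M3): stack=[empty] mem=[0,0,0,0]
After op 6 (push 15): stack=[15] mem=[0,0,0,0]
After op 7 (STO M0): stack=[empty] mem=[15,0,0,0]
After op 8 (RCL M0): stack=[15] mem=[15,0,0,0]

[15]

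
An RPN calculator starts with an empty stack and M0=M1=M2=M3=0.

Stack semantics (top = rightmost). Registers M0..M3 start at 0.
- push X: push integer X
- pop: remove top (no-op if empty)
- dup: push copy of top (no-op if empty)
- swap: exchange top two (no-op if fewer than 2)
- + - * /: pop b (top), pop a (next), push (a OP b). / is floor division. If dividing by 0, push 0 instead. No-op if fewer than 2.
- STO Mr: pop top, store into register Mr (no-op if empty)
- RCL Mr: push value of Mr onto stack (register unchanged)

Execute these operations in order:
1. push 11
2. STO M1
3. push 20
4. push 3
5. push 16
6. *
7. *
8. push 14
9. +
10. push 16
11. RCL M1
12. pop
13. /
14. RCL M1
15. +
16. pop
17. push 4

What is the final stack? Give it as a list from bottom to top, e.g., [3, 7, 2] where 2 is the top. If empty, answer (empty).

After op 1 (push 11): stack=[11] mem=[0,0,0,0]
After op 2 (STO M1): stack=[empty] mem=[0,11,0,0]
After op 3 (push 20): stack=[20] mem=[0,11,0,0]
After op 4 (push 3): stack=[20,3] mem=[0,11,0,0]
After op 5 (push 16): stack=[20,3,16] mem=[0,11,0,0]
After op 6 (*): stack=[20,48] mem=[0,11,0,0]
After op 7 (*): stack=[960] mem=[0,11,0,0]
After op 8 (push 14): stack=[960,14] mem=[0,11,0,0]
After op 9 (+): stack=[974] mem=[0,11,0,0]
After op 10 (push 16): stack=[974,16] mem=[0,11,0,0]
After op 11 (RCL M1): stack=[974,16,11] mem=[0,11,0,0]
After op 12 (pop): stack=[974,16] mem=[0,11,0,0]
After op 13 (/): stack=[60] mem=[0,11,0,0]
After op 14 (RCL M1): stack=[60,11] mem=[0,11,0,0]
After op 15 (+): stack=[71] mem=[0,11,0,0]
After op 16 (pop): stack=[empty] mem=[0,11,0,0]
After op 17 (push 4): stack=[4] mem=[0,11,0,0]

Answer: [4]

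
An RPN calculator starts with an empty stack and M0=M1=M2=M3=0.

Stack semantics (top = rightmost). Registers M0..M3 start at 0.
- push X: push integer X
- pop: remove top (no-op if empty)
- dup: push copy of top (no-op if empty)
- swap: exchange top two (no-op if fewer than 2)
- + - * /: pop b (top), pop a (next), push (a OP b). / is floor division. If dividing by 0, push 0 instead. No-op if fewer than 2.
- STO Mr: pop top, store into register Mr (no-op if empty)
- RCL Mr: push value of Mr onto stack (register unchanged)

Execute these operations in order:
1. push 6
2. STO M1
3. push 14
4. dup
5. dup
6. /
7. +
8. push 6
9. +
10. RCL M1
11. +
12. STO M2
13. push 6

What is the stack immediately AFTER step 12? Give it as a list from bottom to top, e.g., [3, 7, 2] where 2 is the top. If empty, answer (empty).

After op 1 (push 6): stack=[6] mem=[0,0,0,0]
After op 2 (STO M1): stack=[empty] mem=[0,6,0,0]
After op 3 (push 14): stack=[14] mem=[0,6,0,0]
After op 4 (dup): stack=[14,14] mem=[0,6,0,0]
After op 5 (dup): stack=[14,14,14] mem=[0,6,0,0]
After op 6 (/): stack=[14,1] mem=[0,6,0,0]
After op 7 (+): stack=[15] mem=[0,6,0,0]
After op 8 (push 6): stack=[15,6] mem=[0,6,0,0]
After op 9 (+): stack=[21] mem=[0,6,0,0]
After op 10 (RCL M1): stack=[21,6] mem=[0,6,0,0]
After op 11 (+): stack=[27] mem=[0,6,0,0]
After op 12 (STO M2): stack=[empty] mem=[0,6,27,0]

(empty)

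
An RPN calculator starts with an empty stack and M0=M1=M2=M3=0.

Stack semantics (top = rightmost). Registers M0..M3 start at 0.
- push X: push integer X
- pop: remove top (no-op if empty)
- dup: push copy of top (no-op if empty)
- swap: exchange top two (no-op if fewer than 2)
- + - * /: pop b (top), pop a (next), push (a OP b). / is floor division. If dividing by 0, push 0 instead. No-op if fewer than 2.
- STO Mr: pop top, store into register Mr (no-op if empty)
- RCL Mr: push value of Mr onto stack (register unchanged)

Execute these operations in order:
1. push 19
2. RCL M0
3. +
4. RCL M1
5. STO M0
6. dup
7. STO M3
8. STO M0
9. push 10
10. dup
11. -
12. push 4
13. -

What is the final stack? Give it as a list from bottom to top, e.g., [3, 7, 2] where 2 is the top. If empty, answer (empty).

After op 1 (push 19): stack=[19] mem=[0,0,0,0]
After op 2 (RCL M0): stack=[19,0] mem=[0,0,0,0]
After op 3 (+): stack=[19] mem=[0,0,0,0]
After op 4 (RCL M1): stack=[19,0] mem=[0,0,0,0]
After op 5 (STO M0): stack=[19] mem=[0,0,0,0]
After op 6 (dup): stack=[19,19] mem=[0,0,0,0]
After op 7 (STO M3): stack=[19] mem=[0,0,0,19]
After op 8 (STO M0): stack=[empty] mem=[19,0,0,19]
After op 9 (push 10): stack=[10] mem=[19,0,0,19]
After op 10 (dup): stack=[10,10] mem=[19,0,0,19]
After op 11 (-): stack=[0] mem=[19,0,0,19]
After op 12 (push 4): stack=[0,4] mem=[19,0,0,19]
After op 13 (-): stack=[-4] mem=[19,0,0,19]

Answer: [-4]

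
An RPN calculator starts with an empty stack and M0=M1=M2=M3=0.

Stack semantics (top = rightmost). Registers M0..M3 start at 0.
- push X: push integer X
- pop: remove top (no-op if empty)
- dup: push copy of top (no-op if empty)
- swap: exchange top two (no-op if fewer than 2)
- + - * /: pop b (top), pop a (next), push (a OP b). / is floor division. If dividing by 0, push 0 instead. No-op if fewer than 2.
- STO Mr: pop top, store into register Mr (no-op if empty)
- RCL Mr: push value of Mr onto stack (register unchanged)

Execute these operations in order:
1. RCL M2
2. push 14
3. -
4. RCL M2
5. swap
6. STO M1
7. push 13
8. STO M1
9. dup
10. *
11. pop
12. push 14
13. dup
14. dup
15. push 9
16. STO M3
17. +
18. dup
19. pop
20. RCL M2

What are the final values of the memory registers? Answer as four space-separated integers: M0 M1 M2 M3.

After op 1 (RCL M2): stack=[0] mem=[0,0,0,0]
After op 2 (push 14): stack=[0,14] mem=[0,0,0,0]
After op 3 (-): stack=[-14] mem=[0,0,0,0]
After op 4 (RCL M2): stack=[-14,0] mem=[0,0,0,0]
After op 5 (swap): stack=[0,-14] mem=[0,0,0,0]
After op 6 (STO M1): stack=[0] mem=[0,-14,0,0]
After op 7 (push 13): stack=[0,13] mem=[0,-14,0,0]
After op 8 (STO M1): stack=[0] mem=[0,13,0,0]
After op 9 (dup): stack=[0,0] mem=[0,13,0,0]
After op 10 (*): stack=[0] mem=[0,13,0,0]
After op 11 (pop): stack=[empty] mem=[0,13,0,0]
After op 12 (push 14): stack=[14] mem=[0,13,0,0]
After op 13 (dup): stack=[14,14] mem=[0,13,0,0]
After op 14 (dup): stack=[14,14,14] mem=[0,13,0,0]
After op 15 (push 9): stack=[14,14,14,9] mem=[0,13,0,0]
After op 16 (STO M3): stack=[14,14,14] mem=[0,13,0,9]
After op 17 (+): stack=[14,28] mem=[0,13,0,9]
After op 18 (dup): stack=[14,28,28] mem=[0,13,0,9]
After op 19 (pop): stack=[14,28] mem=[0,13,0,9]
After op 20 (RCL M2): stack=[14,28,0] mem=[0,13,0,9]

Answer: 0 13 0 9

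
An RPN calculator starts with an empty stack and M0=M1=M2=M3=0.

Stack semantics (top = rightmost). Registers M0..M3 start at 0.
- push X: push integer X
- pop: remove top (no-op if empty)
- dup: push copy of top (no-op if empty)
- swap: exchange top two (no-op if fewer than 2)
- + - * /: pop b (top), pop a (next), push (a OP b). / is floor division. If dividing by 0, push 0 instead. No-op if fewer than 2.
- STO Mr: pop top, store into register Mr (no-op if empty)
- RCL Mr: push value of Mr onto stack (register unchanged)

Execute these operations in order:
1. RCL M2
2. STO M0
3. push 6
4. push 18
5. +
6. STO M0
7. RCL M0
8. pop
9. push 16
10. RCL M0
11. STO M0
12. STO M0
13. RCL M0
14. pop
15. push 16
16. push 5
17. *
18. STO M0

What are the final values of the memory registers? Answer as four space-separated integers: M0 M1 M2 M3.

After op 1 (RCL M2): stack=[0] mem=[0,0,0,0]
After op 2 (STO M0): stack=[empty] mem=[0,0,0,0]
After op 3 (push 6): stack=[6] mem=[0,0,0,0]
After op 4 (push 18): stack=[6,18] mem=[0,0,0,0]
After op 5 (+): stack=[24] mem=[0,0,0,0]
After op 6 (STO M0): stack=[empty] mem=[24,0,0,0]
After op 7 (RCL M0): stack=[24] mem=[24,0,0,0]
After op 8 (pop): stack=[empty] mem=[24,0,0,0]
After op 9 (push 16): stack=[16] mem=[24,0,0,0]
After op 10 (RCL M0): stack=[16,24] mem=[24,0,0,0]
After op 11 (STO M0): stack=[16] mem=[24,0,0,0]
After op 12 (STO M0): stack=[empty] mem=[16,0,0,0]
After op 13 (RCL M0): stack=[16] mem=[16,0,0,0]
After op 14 (pop): stack=[empty] mem=[16,0,0,0]
After op 15 (push 16): stack=[16] mem=[16,0,0,0]
After op 16 (push 5): stack=[16,5] mem=[16,0,0,0]
After op 17 (*): stack=[80] mem=[16,0,0,0]
After op 18 (STO M0): stack=[empty] mem=[80,0,0,0]

Answer: 80 0 0 0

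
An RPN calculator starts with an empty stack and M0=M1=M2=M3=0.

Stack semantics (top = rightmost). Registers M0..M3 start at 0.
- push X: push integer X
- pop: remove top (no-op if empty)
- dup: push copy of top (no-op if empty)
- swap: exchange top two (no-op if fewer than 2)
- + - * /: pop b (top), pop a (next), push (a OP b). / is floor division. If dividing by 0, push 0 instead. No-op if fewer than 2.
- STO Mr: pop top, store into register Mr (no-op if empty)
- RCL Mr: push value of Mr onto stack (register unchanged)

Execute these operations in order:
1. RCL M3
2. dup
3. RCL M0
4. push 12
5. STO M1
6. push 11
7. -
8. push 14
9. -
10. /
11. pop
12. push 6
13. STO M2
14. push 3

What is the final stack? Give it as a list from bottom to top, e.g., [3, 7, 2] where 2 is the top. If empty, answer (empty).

After op 1 (RCL M3): stack=[0] mem=[0,0,0,0]
After op 2 (dup): stack=[0,0] mem=[0,0,0,0]
After op 3 (RCL M0): stack=[0,0,0] mem=[0,0,0,0]
After op 4 (push 12): stack=[0,0,0,12] mem=[0,0,0,0]
After op 5 (STO M1): stack=[0,0,0] mem=[0,12,0,0]
After op 6 (push 11): stack=[0,0,0,11] mem=[0,12,0,0]
After op 7 (-): stack=[0,0,-11] mem=[0,12,0,0]
After op 8 (push 14): stack=[0,0,-11,14] mem=[0,12,0,0]
After op 9 (-): stack=[0,0,-25] mem=[0,12,0,0]
After op 10 (/): stack=[0,0] mem=[0,12,0,0]
After op 11 (pop): stack=[0] mem=[0,12,0,0]
After op 12 (push 6): stack=[0,6] mem=[0,12,0,0]
After op 13 (STO M2): stack=[0] mem=[0,12,6,0]
After op 14 (push 3): stack=[0,3] mem=[0,12,6,0]

Answer: [0, 3]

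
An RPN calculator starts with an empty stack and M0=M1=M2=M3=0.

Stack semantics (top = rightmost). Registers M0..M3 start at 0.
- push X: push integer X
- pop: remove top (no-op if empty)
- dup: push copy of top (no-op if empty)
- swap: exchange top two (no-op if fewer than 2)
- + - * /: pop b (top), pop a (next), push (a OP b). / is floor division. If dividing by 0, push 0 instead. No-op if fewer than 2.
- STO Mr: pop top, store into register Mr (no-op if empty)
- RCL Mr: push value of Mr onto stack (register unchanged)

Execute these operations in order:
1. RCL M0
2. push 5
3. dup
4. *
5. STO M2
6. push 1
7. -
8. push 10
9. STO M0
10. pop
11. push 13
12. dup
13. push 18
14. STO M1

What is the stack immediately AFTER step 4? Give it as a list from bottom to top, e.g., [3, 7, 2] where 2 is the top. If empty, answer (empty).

After op 1 (RCL M0): stack=[0] mem=[0,0,0,0]
After op 2 (push 5): stack=[0,5] mem=[0,0,0,0]
After op 3 (dup): stack=[0,5,5] mem=[0,0,0,0]
After op 4 (*): stack=[0,25] mem=[0,0,0,0]

[0, 25]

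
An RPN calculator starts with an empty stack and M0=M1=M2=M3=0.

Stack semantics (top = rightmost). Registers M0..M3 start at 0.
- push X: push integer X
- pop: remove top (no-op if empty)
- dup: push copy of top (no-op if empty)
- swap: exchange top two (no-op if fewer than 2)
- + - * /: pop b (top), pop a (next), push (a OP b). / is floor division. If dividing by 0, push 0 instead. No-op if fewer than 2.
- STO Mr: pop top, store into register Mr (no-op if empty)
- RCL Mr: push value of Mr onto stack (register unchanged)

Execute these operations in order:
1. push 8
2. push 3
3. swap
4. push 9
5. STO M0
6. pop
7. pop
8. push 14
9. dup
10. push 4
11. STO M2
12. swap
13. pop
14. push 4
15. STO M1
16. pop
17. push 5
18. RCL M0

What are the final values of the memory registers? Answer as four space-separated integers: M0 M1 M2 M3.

Answer: 9 4 4 0

Derivation:
After op 1 (push 8): stack=[8] mem=[0,0,0,0]
After op 2 (push 3): stack=[8,3] mem=[0,0,0,0]
After op 3 (swap): stack=[3,8] mem=[0,0,0,0]
After op 4 (push 9): stack=[3,8,9] mem=[0,0,0,0]
After op 5 (STO M0): stack=[3,8] mem=[9,0,0,0]
After op 6 (pop): stack=[3] mem=[9,0,0,0]
After op 7 (pop): stack=[empty] mem=[9,0,0,0]
After op 8 (push 14): stack=[14] mem=[9,0,0,0]
After op 9 (dup): stack=[14,14] mem=[9,0,0,0]
After op 10 (push 4): stack=[14,14,4] mem=[9,0,0,0]
After op 11 (STO M2): stack=[14,14] mem=[9,0,4,0]
After op 12 (swap): stack=[14,14] mem=[9,0,4,0]
After op 13 (pop): stack=[14] mem=[9,0,4,0]
After op 14 (push 4): stack=[14,4] mem=[9,0,4,0]
After op 15 (STO M1): stack=[14] mem=[9,4,4,0]
After op 16 (pop): stack=[empty] mem=[9,4,4,0]
After op 17 (push 5): stack=[5] mem=[9,4,4,0]
After op 18 (RCL M0): stack=[5,9] mem=[9,4,4,0]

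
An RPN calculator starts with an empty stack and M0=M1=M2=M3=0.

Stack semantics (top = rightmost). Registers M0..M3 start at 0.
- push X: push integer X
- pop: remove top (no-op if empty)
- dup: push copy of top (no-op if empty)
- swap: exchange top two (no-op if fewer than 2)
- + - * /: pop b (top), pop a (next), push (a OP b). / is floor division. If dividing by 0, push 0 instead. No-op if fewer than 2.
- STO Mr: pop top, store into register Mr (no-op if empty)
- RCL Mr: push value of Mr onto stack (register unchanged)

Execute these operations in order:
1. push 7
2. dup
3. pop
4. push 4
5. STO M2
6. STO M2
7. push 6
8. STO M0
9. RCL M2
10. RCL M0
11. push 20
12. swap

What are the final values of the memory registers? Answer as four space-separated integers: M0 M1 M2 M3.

Answer: 6 0 7 0

Derivation:
After op 1 (push 7): stack=[7] mem=[0,0,0,0]
After op 2 (dup): stack=[7,7] mem=[0,0,0,0]
After op 3 (pop): stack=[7] mem=[0,0,0,0]
After op 4 (push 4): stack=[7,4] mem=[0,0,0,0]
After op 5 (STO M2): stack=[7] mem=[0,0,4,0]
After op 6 (STO M2): stack=[empty] mem=[0,0,7,0]
After op 7 (push 6): stack=[6] mem=[0,0,7,0]
After op 8 (STO M0): stack=[empty] mem=[6,0,7,0]
After op 9 (RCL M2): stack=[7] mem=[6,0,7,0]
After op 10 (RCL M0): stack=[7,6] mem=[6,0,7,0]
After op 11 (push 20): stack=[7,6,20] mem=[6,0,7,0]
After op 12 (swap): stack=[7,20,6] mem=[6,0,7,0]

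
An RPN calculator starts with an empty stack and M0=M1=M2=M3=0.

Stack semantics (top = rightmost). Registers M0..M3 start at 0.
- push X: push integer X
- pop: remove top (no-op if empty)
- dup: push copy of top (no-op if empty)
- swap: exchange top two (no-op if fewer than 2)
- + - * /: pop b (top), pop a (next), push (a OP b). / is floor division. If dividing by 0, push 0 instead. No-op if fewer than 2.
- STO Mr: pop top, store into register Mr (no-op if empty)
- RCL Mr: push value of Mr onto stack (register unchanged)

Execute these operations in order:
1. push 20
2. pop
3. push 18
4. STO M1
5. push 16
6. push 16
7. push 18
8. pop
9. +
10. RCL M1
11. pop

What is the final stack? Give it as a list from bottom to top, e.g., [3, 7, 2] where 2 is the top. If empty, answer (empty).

Answer: [32]

Derivation:
After op 1 (push 20): stack=[20] mem=[0,0,0,0]
After op 2 (pop): stack=[empty] mem=[0,0,0,0]
After op 3 (push 18): stack=[18] mem=[0,0,0,0]
After op 4 (STO M1): stack=[empty] mem=[0,18,0,0]
After op 5 (push 16): stack=[16] mem=[0,18,0,0]
After op 6 (push 16): stack=[16,16] mem=[0,18,0,0]
After op 7 (push 18): stack=[16,16,18] mem=[0,18,0,0]
After op 8 (pop): stack=[16,16] mem=[0,18,0,0]
After op 9 (+): stack=[32] mem=[0,18,0,0]
After op 10 (RCL M1): stack=[32,18] mem=[0,18,0,0]
After op 11 (pop): stack=[32] mem=[0,18,0,0]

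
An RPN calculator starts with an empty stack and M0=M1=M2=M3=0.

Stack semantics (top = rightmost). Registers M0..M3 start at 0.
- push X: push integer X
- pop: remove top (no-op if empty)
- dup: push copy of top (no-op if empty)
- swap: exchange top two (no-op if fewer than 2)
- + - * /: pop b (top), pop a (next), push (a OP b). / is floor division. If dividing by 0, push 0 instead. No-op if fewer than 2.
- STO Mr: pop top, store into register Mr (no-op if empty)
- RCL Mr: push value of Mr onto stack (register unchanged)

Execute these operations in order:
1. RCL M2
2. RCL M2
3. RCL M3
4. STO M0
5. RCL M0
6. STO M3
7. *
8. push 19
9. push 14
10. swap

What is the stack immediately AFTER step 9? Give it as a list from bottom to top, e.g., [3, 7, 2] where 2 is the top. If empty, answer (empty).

After op 1 (RCL M2): stack=[0] mem=[0,0,0,0]
After op 2 (RCL M2): stack=[0,0] mem=[0,0,0,0]
After op 3 (RCL M3): stack=[0,0,0] mem=[0,0,0,0]
After op 4 (STO M0): stack=[0,0] mem=[0,0,0,0]
After op 5 (RCL M0): stack=[0,0,0] mem=[0,0,0,0]
After op 6 (STO M3): stack=[0,0] mem=[0,0,0,0]
After op 7 (*): stack=[0] mem=[0,0,0,0]
After op 8 (push 19): stack=[0,19] mem=[0,0,0,0]
After op 9 (push 14): stack=[0,19,14] mem=[0,0,0,0]

[0, 19, 14]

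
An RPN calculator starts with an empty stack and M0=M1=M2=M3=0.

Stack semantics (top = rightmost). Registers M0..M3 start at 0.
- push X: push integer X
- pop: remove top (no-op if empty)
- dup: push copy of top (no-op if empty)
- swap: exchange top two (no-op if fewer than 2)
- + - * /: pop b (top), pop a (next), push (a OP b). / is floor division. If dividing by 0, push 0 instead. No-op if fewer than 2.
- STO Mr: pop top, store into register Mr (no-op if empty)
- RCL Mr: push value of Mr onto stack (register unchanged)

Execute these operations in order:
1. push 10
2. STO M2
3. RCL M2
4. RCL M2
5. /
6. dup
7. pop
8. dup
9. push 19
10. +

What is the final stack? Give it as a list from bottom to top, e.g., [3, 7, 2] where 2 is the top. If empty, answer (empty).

After op 1 (push 10): stack=[10] mem=[0,0,0,0]
After op 2 (STO M2): stack=[empty] mem=[0,0,10,0]
After op 3 (RCL M2): stack=[10] mem=[0,0,10,0]
After op 4 (RCL M2): stack=[10,10] mem=[0,0,10,0]
After op 5 (/): stack=[1] mem=[0,0,10,0]
After op 6 (dup): stack=[1,1] mem=[0,0,10,0]
After op 7 (pop): stack=[1] mem=[0,0,10,0]
After op 8 (dup): stack=[1,1] mem=[0,0,10,0]
After op 9 (push 19): stack=[1,1,19] mem=[0,0,10,0]
After op 10 (+): stack=[1,20] mem=[0,0,10,0]

Answer: [1, 20]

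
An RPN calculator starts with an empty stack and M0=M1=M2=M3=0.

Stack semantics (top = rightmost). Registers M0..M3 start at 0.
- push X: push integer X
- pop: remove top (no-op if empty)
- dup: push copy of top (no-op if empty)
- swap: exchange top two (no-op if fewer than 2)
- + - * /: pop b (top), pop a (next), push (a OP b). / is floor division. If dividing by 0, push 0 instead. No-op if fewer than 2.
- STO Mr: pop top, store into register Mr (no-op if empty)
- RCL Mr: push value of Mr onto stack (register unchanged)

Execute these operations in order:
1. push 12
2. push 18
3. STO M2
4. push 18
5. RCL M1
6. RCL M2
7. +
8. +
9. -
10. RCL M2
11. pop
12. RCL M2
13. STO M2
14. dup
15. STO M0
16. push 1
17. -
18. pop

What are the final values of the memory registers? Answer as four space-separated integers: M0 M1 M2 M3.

Answer: -24 0 18 0

Derivation:
After op 1 (push 12): stack=[12] mem=[0,0,0,0]
After op 2 (push 18): stack=[12,18] mem=[0,0,0,0]
After op 3 (STO M2): stack=[12] mem=[0,0,18,0]
After op 4 (push 18): stack=[12,18] mem=[0,0,18,0]
After op 5 (RCL M1): stack=[12,18,0] mem=[0,0,18,0]
After op 6 (RCL M2): stack=[12,18,0,18] mem=[0,0,18,0]
After op 7 (+): stack=[12,18,18] mem=[0,0,18,0]
After op 8 (+): stack=[12,36] mem=[0,0,18,0]
After op 9 (-): stack=[-24] mem=[0,0,18,0]
After op 10 (RCL M2): stack=[-24,18] mem=[0,0,18,0]
After op 11 (pop): stack=[-24] mem=[0,0,18,0]
After op 12 (RCL M2): stack=[-24,18] mem=[0,0,18,0]
After op 13 (STO M2): stack=[-24] mem=[0,0,18,0]
After op 14 (dup): stack=[-24,-24] mem=[0,0,18,0]
After op 15 (STO M0): stack=[-24] mem=[-24,0,18,0]
After op 16 (push 1): stack=[-24,1] mem=[-24,0,18,0]
After op 17 (-): stack=[-25] mem=[-24,0,18,0]
After op 18 (pop): stack=[empty] mem=[-24,0,18,0]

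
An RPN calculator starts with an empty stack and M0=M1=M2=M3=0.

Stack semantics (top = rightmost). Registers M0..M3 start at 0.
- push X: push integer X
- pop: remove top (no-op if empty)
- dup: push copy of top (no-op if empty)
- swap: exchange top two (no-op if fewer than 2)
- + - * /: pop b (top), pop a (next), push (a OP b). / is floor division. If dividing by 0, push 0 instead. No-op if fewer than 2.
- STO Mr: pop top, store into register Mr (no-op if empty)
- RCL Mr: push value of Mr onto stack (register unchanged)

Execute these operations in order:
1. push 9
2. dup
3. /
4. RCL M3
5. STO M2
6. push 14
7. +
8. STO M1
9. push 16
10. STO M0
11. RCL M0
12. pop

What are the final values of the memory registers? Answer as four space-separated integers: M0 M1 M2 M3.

After op 1 (push 9): stack=[9] mem=[0,0,0,0]
After op 2 (dup): stack=[9,9] mem=[0,0,0,0]
After op 3 (/): stack=[1] mem=[0,0,0,0]
After op 4 (RCL M3): stack=[1,0] mem=[0,0,0,0]
After op 5 (STO M2): stack=[1] mem=[0,0,0,0]
After op 6 (push 14): stack=[1,14] mem=[0,0,0,0]
After op 7 (+): stack=[15] mem=[0,0,0,0]
After op 8 (STO M1): stack=[empty] mem=[0,15,0,0]
After op 9 (push 16): stack=[16] mem=[0,15,0,0]
After op 10 (STO M0): stack=[empty] mem=[16,15,0,0]
After op 11 (RCL M0): stack=[16] mem=[16,15,0,0]
After op 12 (pop): stack=[empty] mem=[16,15,0,0]

Answer: 16 15 0 0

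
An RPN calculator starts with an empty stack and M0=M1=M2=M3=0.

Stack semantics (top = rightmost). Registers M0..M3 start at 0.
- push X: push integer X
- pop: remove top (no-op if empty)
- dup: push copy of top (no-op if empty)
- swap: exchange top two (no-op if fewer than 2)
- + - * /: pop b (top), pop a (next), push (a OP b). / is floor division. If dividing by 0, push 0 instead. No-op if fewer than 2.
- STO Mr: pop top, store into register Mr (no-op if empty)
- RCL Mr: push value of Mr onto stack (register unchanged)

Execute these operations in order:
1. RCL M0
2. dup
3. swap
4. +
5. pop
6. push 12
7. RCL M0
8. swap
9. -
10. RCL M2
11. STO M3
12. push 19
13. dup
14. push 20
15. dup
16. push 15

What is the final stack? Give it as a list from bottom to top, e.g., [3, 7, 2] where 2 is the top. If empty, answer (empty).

After op 1 (RCL M0): stack=[0] mem=[0,0,0,0]
After op 2 (dup): stack=[0,0] mem=[0,0,0,0]
After op 3 (swap): stack=[0,0] mem=[0,0,0,0]
After op 4 (+): stack=[0] mem=[0,0,0,0]
After op 5 (pop): stack=[empty] mem=[0,0,0,0]
After op 6 (push 12): stack=[12] mem=[0,0,0,0]
After op 7 (RCL M0): stack=[12,0] mem=[0,0,0,0]
After op 8 (swap): stack=[0,12] mem=[0,0,0,0]
After op 9 (-): stack=[-12] mem=[0,0,0,0]
After op 10 (RCL M2): stack=[-12,0] mem=[0,0,0,0]
After op 11 (STO M3): stack=[-12] mem=[0,0,0,0]
After op 12 (push 19): stack=[-12,19] mem=[0,0,0,0]
After op 13 (dup): stack=[-12,19,19] mem=[0,0,0,0]
After op 14 (push 20): stack=[-12,19,19,20] mem=[0,0,0,0]
After op 15 (dup): stack=[-12,19,19,20,20] mem=[0,0,0,0]
After op 16 (push 15): stack=[-12,19,19,20,20,15] mem=[0,0,0,0]

Answer: [-12, 19, 19, 20, 20, 15]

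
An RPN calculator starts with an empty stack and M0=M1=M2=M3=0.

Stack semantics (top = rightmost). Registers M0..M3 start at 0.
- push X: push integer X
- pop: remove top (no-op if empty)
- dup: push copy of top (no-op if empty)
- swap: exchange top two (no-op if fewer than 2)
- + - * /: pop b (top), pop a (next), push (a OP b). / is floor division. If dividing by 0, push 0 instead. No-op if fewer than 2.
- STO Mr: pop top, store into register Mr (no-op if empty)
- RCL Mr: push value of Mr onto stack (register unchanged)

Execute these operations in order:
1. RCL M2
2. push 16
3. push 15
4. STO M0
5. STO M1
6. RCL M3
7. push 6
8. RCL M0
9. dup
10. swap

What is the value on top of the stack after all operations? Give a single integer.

After op 1 (RCL M2): stack=[0] mem=[0,0,0,0]
After op 2 (push 16): stack=[0,16] mem=[0,0,0,0]
After op 3 (push 15): stack=[0,16,15] mem=[0,0,0,0]
After op 4 (STO M0): stack=[0,16] mem=[15,0,0,0]
After op 5 (STO M1): stack=[0] mem=[15,16,0,0]
After op 6 (RCL M3): stack=[0,0] mem=[15,16,0,0]
After op 7 (push 6): stack=[0,0,6] mem=[15,16,0,0]
After op 8 (RCL M0): stack=[0,0,6,15] mem=[15,16,0,0]
After op 9 (dup): stack=[0,0,6,15,15] mem=[15,16,0,0]
After op 10 (swap): stack=[0,0,6,15,15] mem=[15,16,0,0]

Answer: 15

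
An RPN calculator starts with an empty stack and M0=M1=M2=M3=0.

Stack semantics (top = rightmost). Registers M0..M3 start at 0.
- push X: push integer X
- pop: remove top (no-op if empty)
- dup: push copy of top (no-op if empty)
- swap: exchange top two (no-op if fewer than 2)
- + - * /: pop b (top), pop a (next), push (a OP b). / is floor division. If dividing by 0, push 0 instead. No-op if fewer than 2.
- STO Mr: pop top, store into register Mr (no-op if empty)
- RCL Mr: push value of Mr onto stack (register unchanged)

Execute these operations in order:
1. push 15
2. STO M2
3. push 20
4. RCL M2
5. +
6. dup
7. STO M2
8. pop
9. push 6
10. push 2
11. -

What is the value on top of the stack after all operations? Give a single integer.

After op 1 (push 15): stack=[15] mem=[0,0,0,0]
After op 2 (STO M2): stack=[empty] mem=[0,0,15,0]
After op 3 (push 20): stack=[20] mem=[0,0,15,0]
After op 4 (RCL M2): stack=[20,15] mem=[0,0,15,0]
After op 5 (+): stack=[35] mem=[0,0,15,0]
After op 6 (dup): stack=[35,35] mem=[0,0,15,0]
After op 7 (STO M2): stack=[35] mem=[0,0,35,0]
After op 8 (pop): stack=[empty] mem=[0,0,35,0]
After op 9 (push 6): stack=[6] mem=[0,0,35,0]
After op 10 (push 2): stack=[6,2] mem=[0,0,35,0]
After op 11 (-): stack=[4] mem=[0,0,35,0]

Answer: 4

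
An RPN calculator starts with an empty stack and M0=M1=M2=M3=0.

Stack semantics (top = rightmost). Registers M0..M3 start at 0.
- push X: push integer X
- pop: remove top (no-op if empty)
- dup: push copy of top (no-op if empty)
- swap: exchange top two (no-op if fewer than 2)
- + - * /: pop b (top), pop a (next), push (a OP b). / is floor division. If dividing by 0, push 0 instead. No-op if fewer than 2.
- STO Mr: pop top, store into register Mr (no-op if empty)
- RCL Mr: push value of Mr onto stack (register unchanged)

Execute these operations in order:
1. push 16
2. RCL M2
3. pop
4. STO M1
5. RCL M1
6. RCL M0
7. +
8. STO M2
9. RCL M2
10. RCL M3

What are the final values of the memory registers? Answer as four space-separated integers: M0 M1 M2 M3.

Answer: 0 16 16 0

Derivation:
After op 1 (push 16): stack=[16] mem=[0,0,0,0]
After op 2 (RCL M2): stack=[16,0] mem=[0,0,0,0]
After op 3 (pop): stack=[16] mem=[0,0,0,0]
After op 4 (STO M1): stack=[empty] mem=[0,16,0,0]
After op 5 (RCL M1): stack=[16] mem=[0,16,0,0]
After op 6 (RCL M0): stack=[16,0] mem=[0,16,0,0]
After op 7 (+): stack=[16] mem=[0,16,0,0]
After op 8 (STO M2): stack=[empty] mem=[0,16,16,0]
After op 9 (RCL M2): stack=[16] mem=[0,16,16,0]
After op 10 (RCL M3): stack=[16,0] mem=[0,16,16,0]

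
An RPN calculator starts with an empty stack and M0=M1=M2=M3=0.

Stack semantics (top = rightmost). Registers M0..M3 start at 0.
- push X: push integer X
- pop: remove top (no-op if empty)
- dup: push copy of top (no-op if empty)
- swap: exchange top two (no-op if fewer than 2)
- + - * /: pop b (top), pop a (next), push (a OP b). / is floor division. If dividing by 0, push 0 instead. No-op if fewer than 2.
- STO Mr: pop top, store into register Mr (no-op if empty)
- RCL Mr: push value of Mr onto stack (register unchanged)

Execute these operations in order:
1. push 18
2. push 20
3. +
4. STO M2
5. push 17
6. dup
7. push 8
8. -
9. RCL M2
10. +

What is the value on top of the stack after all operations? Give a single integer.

Answer: 47

Derivation:
After op 1 (push 18): stack=[18] mem=[0,0,0,0]
After op 2 (push 20): stack=[18,20] mem=[0,0,0,0]
After op 3 (+): stack=[38] mem=[0,0,0,0]
After op 4 (STO M2): stack=[empty] mem=[0,0,38,0]
After op 5 (push 17): stack=[17] mem=[0,0,38,0]
After op 6 (dup): stack=[17,17] mem=[0,0,38,0]
After op 7 (push 8): stack=[17,17,8] mem=[0,0,38,0]
After op 8 (-): stack=[17,9] mem=[0,0,38,0]
After op 9 (RCL M2): stack=[17,9,38] mem=[0,0,38,0]
After op 10 (+): stack=[17,47] mem=[0,0,38,0]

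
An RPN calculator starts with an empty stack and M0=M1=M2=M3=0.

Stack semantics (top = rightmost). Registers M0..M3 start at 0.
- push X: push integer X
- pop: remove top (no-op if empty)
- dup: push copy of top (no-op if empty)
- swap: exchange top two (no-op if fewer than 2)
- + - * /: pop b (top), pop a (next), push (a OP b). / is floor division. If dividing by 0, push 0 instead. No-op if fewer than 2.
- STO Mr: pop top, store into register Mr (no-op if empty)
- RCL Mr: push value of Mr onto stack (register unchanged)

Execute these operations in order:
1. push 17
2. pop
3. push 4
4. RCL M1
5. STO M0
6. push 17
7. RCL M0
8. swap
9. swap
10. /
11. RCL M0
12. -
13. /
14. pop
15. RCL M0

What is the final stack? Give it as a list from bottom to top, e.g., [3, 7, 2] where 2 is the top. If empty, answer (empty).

Answer: [0]

Derivation:
After op 1 (push 17): stack=[17] mem=[0,0,0,0]
After op 2 (pop): stack=[empty] mem=[0,0,0,0]
After op 3 (push 4): stack=[4] mem=[0,0,0,0]
After op 4 (RCL M1): stack=[4,0] mem=[0,0,0,0]
After op 5 (STO M0): stack=[4] mem=[0,0,0,0]
After op 6 (push 17): stack=[4,17] mem=[0,0,0,0]
After op 7 (RCL M0): stack=[4,17,0] mem=[0,0,0,0]
After op 8 (swap): stack=[4,0,17] mem=[0,0,0,0]
After op 9 (swap): stack=[4,17,0] mem=[0,0,0,0]
After op 10 (/): stack=[4,0] mem=[0,0,0,0]
After op 11 (RCL M0): stack=[4,0,0] mem=[0,0,0,0]
After op 12 (-): stack=[4,0] mem=[0,0,0,0]
After op 13 (/): stack=[0] mem=[0,0,0,0]
After op 14 (pop): stack=[empty] mem=[0,0,0,0]
After op 15 (RCL M0): stack=[0] mem=[0,0,0,0]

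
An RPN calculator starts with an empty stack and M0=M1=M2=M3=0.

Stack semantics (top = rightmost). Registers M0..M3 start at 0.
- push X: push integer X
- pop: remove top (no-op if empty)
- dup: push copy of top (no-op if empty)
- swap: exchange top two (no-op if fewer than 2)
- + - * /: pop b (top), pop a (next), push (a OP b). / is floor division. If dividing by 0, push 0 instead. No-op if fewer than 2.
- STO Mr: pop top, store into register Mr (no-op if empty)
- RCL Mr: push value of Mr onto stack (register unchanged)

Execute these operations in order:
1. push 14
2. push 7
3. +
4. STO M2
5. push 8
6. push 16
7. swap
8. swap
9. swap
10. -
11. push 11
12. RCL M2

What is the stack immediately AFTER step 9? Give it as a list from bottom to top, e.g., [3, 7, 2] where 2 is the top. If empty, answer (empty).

After op 1 (push 14): stack=[14] mem=[0,0,0,0]
After op 2 (push 7): stack=[14,7] mem=[0,0,0,0]
After op 3 (+): stack=[21] mem=[0,0,0,0]
After op 4 (STO M2): stack=[empty] mem=[0,0,21,0]
After op 5 (push 8): stack=[8] mem=[0,0,21,0]
After op 6 (push 16): stack=[8,16] mem=[0,0,21,0]
After op 7 (swap): stack=[16,8] mem=[0,0,21,0]
After op 8 (swap): stack=[8,16] mem=[0,0,21,0]
After op 9 (swap): stack=[16,8] mem=[0,0,21,0]

[16, 8]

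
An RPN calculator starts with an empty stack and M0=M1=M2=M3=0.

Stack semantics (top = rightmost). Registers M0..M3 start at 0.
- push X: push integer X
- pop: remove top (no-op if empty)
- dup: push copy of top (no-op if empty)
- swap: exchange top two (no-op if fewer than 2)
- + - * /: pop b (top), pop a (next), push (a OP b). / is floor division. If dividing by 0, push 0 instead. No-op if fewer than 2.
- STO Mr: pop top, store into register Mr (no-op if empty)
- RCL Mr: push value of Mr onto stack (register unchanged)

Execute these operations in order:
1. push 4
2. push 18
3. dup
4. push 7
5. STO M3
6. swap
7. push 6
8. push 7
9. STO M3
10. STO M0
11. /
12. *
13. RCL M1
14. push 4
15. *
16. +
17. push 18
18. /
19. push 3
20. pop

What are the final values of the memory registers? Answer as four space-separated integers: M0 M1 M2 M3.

Answer: 6 0 0 7

Derivation:
After op 1 (push 4): stack=[4] mem=[0,0,0,0]
After op 2 (push 18): stack=[4,18] mem=[0,0,0,0]
After op 3 (dup): stack=[4,18,18] mem=[0,0,0,0]
After op 4 (push 7): stack=[4,18,18,7] mem=[0,0,0,0]
After op 5 (STO M3): stack=[4,18,18] mem=[0,0,0,7]
After op 6 (swap): stack=[4,18,18] mem=[0,0,0,7]
After op 7 (push 6): stack=[4,18,18,6] mem=[0,0,0,7]
After op 8 (push 7): stack=[4,18,18,6,7] mem=[0,0,0,7]
After op 9 (STO M3): stack=[4,18,18,6] mem=[0,0,0,7]
After op 10 (STO M0): stack=[4,18,18] mem=[6,0,0,7]
After op 11 (/): stack=[4,1] mem=[6,0,0,7]
After op 12 (*): stack=[4] mem=[6,0,0,7]
After op 13 (RCL M1): stack=[4,0] mem=[6,0,0,7]
After op 14 (push 4): stack=[4,0,4] mem=[6,0,0,7]
After op 15 (*): stack=[4,0] mem=[6,0,0,7]
After op 16 (+): stack=[4] mem=[6,0,0,7]
After op 17 (push 18): stack=[4,18] mem=[6,0,0,7]
After op 18 (/): stack=[0] mem=[6,0,0,7]
After op 19 (push 3): stack=[0,3] mem=[6,0,0,7]
After op 20 (pop): stack=[0] mem=[6,0,0,7]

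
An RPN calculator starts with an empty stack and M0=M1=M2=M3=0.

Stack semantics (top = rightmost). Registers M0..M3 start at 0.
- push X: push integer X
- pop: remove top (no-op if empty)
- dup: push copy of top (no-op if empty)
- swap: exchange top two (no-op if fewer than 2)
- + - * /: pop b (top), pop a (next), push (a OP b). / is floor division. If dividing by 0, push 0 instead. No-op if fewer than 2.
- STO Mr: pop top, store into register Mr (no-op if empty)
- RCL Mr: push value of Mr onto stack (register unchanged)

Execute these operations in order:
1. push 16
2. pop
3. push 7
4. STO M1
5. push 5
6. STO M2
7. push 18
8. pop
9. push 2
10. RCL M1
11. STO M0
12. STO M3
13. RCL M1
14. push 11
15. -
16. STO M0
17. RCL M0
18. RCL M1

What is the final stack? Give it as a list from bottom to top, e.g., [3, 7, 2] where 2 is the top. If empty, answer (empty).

Answer: [-4, 7]

Derivation:
After op 1 (push 16): stack=[16] mem=[0,0,0,0]
After op 2 (pop): stack=[empty] mem=[0,0,0,0]
After op 3 (push 7): stack=[7] mem=[0,0,0,0]
After op 4 (STO M1): stack=[empty] mem=[0,7,0,0]
After op 5 (push 5): stack=[5] mem=[0,7,0,0]
After op 6 (STO M2): stack=[empty] mem=[0,7,5,0]
After op 7 (push 18): stack=[18] mem=[0,7,5,0]
After op 8 (pop): stack=[empty] mem=[0,7,5,0]
After op 9 (push 2): stack=[2] mem=[0,7,5,0]
After op 10 (RCL M1): stack=[2,7] mem=[0,7,5,0]
After op 11 (STO M0): stack=[2] mem=[7,7,5,0]
After op 12 (STO M3): stack=[empty] mem=[7,7,5,2]
After op 13 (RCL M1): stack=[7] mem=[7,7,5,2]
After op 14 (push 11): stack=[7,11] mem=[7,7,5,2]
After op 15 (-): stack=[-4] mem=[7,7,5,2]
After op 16 (STO M0): stack=[empty] mem=[-4,7,5,2]
After op 17 (RCL M0): stack=[-4] mem=[-4,7,5,2]
After op 18 (RCL M1): stack=[-4,7] mem=[-4,7,5,2]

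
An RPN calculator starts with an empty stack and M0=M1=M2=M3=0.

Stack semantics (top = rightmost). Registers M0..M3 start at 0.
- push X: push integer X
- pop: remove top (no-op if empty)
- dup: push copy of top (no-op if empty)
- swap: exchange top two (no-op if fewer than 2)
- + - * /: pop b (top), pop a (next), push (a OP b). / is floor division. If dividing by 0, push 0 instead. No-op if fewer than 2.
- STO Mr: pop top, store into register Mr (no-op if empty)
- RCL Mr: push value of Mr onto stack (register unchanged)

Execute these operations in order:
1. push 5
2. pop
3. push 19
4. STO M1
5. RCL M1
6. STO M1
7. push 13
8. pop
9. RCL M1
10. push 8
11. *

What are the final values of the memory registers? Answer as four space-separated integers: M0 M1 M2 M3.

Answer: 0 19 0 0

Derivation:
After op 1 (push 5): stack=[5] mem=[0,0,0,0]
After op 2 (pop): stack=[empty] mem=[0,0,0,0]
After op 3 (push 19): stack=[19] mem=[0,0,0,0]
After op 4 (STO M1): stack=[empty] mem=[0,19,0,0]
After op 5 (RCL M1): stack=[19] mem=[0,19,0,0]
After op 6 (STO M1): stack=[empty] mem=[0,19,0,0]
After op 7 (push 13): stack=[13] mem=[0,19,0,0]
After op 8 (pop): stack=[empty] mem=[0,19,0,0]
After op 9 (RCL M1): stack=[19] mem=[0,19,0,0]
After op 10 (push 8): stack=[19,8] mem=[0,19,0,0]
After op 11 (*): stack=[152] mem=[0,19,0,0]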